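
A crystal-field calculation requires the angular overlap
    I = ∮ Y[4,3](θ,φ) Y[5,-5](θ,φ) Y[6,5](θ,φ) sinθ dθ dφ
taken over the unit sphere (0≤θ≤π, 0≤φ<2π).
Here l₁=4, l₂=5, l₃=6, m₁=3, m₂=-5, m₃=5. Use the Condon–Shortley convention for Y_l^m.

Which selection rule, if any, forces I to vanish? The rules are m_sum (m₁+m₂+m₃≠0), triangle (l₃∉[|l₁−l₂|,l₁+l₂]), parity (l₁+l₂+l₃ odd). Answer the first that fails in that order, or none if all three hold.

m₁+m₂+m₃ = 3 − 5 + 5 = 3  ✗
triangle: |4−5|=1 ≤ l₃=6 ≤ 4+5=9
parity: l₁+l₂+l₃ = 15 is odd

m_sum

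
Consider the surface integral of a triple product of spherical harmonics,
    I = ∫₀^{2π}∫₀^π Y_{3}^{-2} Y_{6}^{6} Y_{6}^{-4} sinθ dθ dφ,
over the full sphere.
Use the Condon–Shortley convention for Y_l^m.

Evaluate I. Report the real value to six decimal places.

0.000000

Σlᵢ=15 odd — θ-integrand is odd under cosθ→−cosθ; I=0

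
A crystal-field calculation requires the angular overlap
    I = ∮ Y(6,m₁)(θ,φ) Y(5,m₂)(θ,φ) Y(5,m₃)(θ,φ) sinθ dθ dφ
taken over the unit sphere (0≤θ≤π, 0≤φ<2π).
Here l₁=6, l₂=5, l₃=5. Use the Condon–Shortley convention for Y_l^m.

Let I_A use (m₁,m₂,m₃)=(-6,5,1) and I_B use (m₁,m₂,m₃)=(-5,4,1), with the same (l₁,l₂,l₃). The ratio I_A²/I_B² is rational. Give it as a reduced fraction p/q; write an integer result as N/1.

l's match ⇒ only the (l;m) 3-j factors differ between A and B.
A: triangle coeff Δ(6,5,5) = 1/28588560; Σ_t [6,6]: t=6:+1/12441600 = 1/12441600; (3j)²=3/442 [(6 5 5; -6 5 1)], sign=+1
B: triangle coeff Δ(6,5,5) = 1/28588560; Σ_t [5,6]: t=5:−1/2073600 t=6:+1/518400 = 1/691200; (3j)²=81/4420 [(6 5 5; -5 4 1)], sign=+1
I_A²/I_B² = (3/442)/(81/4420) = 10/27

10/27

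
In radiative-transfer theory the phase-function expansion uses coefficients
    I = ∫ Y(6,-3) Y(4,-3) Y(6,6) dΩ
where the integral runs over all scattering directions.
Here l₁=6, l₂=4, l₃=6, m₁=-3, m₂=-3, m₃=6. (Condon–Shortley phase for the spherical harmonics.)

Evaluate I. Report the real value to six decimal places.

Rules hold: Σm=0, L=16 even, 2≤6≤10.
N = 13·9·13 = 1521
Δ = 4!·8!·4!/17! = 1/15315300
Racah Σ t=0..4: t=0:+1/829440 t=1:−1/25920 t=2:+1/9216 t=3:−1/25920 t=4:+1/829440 = 7/207360
⇒ 3j(6 4 6; 0 0 0)² = 28/2431, sgn +1
Racah Σ t=1..1: t=1:−1/5806080 = -1/5806080
⇒ 3j(6 4 6; -3 -3 6)² = 9/884, sgn -1
4πI² = N·(3j₀)²·(3jₘ)² = 567/3179
I = -1·√(0.178358/4π) = -0.11913554

-0.119136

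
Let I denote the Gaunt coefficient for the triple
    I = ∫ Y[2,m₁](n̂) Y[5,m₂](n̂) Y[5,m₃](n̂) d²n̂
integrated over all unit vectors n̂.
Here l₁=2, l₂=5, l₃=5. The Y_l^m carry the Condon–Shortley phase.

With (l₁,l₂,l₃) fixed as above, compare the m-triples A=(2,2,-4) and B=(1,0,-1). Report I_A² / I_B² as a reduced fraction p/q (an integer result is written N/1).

72/5

Shared (l₁,l₂,l₃)=(2,5,5): N and (l;000)² cancel in I_A²/I_B².
A: Δ = 2!·2!·8!/13! = 1/38610; Racah Σ t=0..0: t=0:+1/20160 = 1/20160; ⇒ 3j(2 5 5; 2 2 -4)² = 12/715, sgn -1
B: Δ = 2!·2!·8!/13! = 1/38610; Racah Σ t=0..1: t=0:+1/1440 t=1:−1/1152 = -1/5760; ⇒ 3j(2 5 5; 1 0 -1)² = 1/858, sgn -1
I_A²/I_B² = (12/715)/(1/858) = 72/5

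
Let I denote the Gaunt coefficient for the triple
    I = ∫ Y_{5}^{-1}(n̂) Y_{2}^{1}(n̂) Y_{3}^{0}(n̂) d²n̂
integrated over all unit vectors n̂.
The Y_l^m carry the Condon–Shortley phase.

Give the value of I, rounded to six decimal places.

Rules hold: Σm=0, L=10 even, 3≤3≤7.
N = 11·5·7 = 385
Δ = 4!·6!·0!/11! = 1/2310
Racah Σ t=2..2: t=2:+1/144 = 1/144
⇒ 3j(5 2 3; 0 0 0)² = 10/231, sgn -1
Racah Σ t=3..3: t=3:−1/216 = -1/216
⇒ 3j(5 2 3; -1 1 0)² = 8/231, sgn +1
4πI² = N·(3j₀)²·(3jₘ)² = 400/693
I = -1·√(0.577201/4π) = -0.21431790

-0.214318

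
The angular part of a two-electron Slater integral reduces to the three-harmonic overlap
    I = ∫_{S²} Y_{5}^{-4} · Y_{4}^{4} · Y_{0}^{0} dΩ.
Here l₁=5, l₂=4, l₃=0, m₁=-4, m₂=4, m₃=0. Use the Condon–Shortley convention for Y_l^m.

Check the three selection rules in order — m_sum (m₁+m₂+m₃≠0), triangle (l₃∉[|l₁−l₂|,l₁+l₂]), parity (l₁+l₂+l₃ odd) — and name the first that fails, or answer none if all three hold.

triangle

m₁+m₂+m₃ = -4 + 4 + 0 = 0  ✓
triangle: |5−4|=1 ≤ l₃=0 ≤ 5+4=9  ✗
parity: l₁+l₂+l₃ = 9 is odd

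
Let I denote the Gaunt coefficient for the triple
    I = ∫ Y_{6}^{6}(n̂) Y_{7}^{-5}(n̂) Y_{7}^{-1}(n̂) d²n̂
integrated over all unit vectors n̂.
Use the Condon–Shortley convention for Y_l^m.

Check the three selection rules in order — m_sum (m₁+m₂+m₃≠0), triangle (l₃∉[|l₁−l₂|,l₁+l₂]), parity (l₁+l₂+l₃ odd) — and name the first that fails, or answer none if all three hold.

none

azimuthal sum: 6 − 5 − 1 = 0  ✓
1 ≤ 7 ≤ 13 (triangle on l)  ✓
L = 6 + 7 + 7 = 20 (even)  ✓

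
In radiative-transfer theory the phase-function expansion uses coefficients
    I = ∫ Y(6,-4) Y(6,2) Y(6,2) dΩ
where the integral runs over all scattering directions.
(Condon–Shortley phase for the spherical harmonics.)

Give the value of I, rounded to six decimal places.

Rules hold: Σm=0, L=18 even, 0≤6≤12.
N = 13·13·13 = 2197
Δ = 6!·6!·6!/19! = 1/325909584
Racah Σ t=0..6: t=0:+1/373248000 t=1:−1/1728000 t=2:+1/110592 t=3:−1/46656 t=4:+1/110592 t=5:−1/1728000 t=6:+1/373248000 = -7/1555200
⇒ 3j(6 6 6; 0 0 0)² = 400/46189, sgn -1
Racah Σ t=4..6: t=4:+1/1658880 t=5:−1/518400 t=6:+1/1658880 = -1/1382400
⇒ 3j(6 6 6; -4 2 2)² = 504/46189, sgn -1
4πI² = N·(3j₀)²·(3jₘ)² = 2620800/12623809
I = +1·√(0.207608/4π) = 0.12853364

0.128534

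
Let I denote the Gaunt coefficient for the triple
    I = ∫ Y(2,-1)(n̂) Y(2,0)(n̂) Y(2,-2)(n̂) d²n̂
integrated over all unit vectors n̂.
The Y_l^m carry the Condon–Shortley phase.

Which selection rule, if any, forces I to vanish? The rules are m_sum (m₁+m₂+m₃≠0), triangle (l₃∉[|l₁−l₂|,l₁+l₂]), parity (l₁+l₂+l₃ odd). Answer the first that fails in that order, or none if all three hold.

m₁+m₂+m₃ = -1 + 0 − 2 = -3  ✗
triangle: |2−2|=0 ≤ l₃=2 ≤ 2+2=4
parity: l₁+l₂+l₃ = 6 is even

m_sum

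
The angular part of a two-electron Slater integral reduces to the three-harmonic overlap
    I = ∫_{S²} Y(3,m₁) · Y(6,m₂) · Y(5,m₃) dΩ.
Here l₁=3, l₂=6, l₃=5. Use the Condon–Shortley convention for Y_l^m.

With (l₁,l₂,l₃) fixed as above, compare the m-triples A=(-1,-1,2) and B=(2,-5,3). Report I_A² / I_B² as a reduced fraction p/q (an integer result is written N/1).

5/22

Shared (l₁,l₂,l₃)=(3,6,5): N and (l;000)² cancel in I_A²/I_B².
A: Δ = 4!·2!·8!/15! = 1/675675; Racah Σ t=2..4: t=2:+1/5760 t=3:−1/8640 t=4:+1/241920 = 1/16128; ⇒ 3j(3 6 5; -1 -1 2)² = 5/1001, sgn -1
B: Δ = 4!·2!·8!/15! = 1/675675; Racah Σ t=0..1: t=0:+1/120960 t=1:−1/483840 = 1/161280; ⇒ 3j(3 6 5; 2 -5 3)² = 2/91, sgn +1
I_A²/I_B² = (5/1001)/(2/91) = 5/22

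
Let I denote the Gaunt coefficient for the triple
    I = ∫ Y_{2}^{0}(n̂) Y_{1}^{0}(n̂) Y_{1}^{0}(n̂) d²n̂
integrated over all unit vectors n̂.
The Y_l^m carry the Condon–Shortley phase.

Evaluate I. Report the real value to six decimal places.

m-sum 0 ✓  L=4 even ✓  1≤1≤3 ✓
Π(2lᵢ+1) = 5×3×3 = 45
triangle coeff Δ(2,1,1) = 1/30
Σ_t [1,1]: t=1:−1/1 = -1/1
(3j)²=2/15 [(2 1 1; 0 0 0)], sign=+1
(m-triple is (0,0,0) — same symbol as above.)
⇒ 4πI² = 4/5
I = (+1)√(4/5/(4π)) = 0.25231325

0.252313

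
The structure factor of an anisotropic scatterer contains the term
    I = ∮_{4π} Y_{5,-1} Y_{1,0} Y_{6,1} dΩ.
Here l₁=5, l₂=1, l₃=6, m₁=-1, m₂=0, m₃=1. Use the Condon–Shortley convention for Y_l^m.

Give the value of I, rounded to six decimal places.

Checks pass: Σm=0; 12 even; l₃=6∈[4,6].
(2·5+1)(2·1+1)(2·6+1) = 429
Δ: 0! 10! 2! / 13! → 1/858
sum: t=0:+1/14400 = 1/14400
3j²(5 1 6; 0 0 0) = Δ·Π!·Σ² = 6/143  (sign +1)
sum: t=0:+1/17280 = 1/17280
3j²(5 1 6; -1 0 1) = Δ·Π!·Σ² = 35/858  (sign -1)
combine: 4πI² = 429·6/143·35/858 = 105/143
take √, sign -1: I = -0.24172507

-0.241725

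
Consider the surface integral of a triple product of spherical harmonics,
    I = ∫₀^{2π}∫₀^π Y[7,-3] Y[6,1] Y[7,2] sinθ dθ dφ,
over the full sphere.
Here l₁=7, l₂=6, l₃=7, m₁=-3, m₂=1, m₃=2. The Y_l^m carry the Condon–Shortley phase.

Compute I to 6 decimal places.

m-sum 0 ✓  L=20 even ✓  1≤7≤13 ✓
Π(2lᵢ+1) = 15×13×15 = 2925
triangle coeff Δ(7,6,7) = 1/2444321880
Σ_t [0,6]: t=0:+1/2612736000 t=1:−1/20736000 t=2:+1/1658880 t=3:−1/746496 t=4:+1/1658880 t=5:−1/20736000 t=6:+1/2612736000 = -1/4354560
(3j)²=1000/138567 [(7 6 7; 0 0 0)], sign=+1
Σ_t [2,6]: t=2:+1/232243200 t=3:−1/8709120 t=4:+1/2488320 t=5:−1/4147200 t=6:+1/49766400 = 7/99532800
(3j)²=1715/369512 [(7 6 7; -3 1 2)], sign=-1
⇒ 4πI² = 16078125/164109517
I = (-1)√(16078125/164109517/(4π)) = -0.08829699

-0.088297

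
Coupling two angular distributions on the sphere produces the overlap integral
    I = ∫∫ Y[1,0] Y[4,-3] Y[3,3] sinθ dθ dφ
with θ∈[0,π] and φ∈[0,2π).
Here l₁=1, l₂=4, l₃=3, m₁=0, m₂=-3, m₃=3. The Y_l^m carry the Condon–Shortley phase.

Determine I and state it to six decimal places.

-0.162868

Checks pass: Σm=0; 8 even; l₃=3∈[3,5].
(2·1+1)(2·4+1)(2·3+1) = 189
Δ: 2! 0! 6! / 9! → 1/252
sum: t=1:−1/36 = -1/36
3j²(1 4 3; 0 0 0) = Δ·Π!·Σ² = 4/63  (sign +1)
sum: t=1:−1/720 = -1/720
3j²(1 4 3; 0 -3 3) = Δ·Π!·Σ² = 1/36  (sign -1)
combine: 4πI² = 189·4/63·1/36 = 1/3
take √, sign -1: I = -0.16286750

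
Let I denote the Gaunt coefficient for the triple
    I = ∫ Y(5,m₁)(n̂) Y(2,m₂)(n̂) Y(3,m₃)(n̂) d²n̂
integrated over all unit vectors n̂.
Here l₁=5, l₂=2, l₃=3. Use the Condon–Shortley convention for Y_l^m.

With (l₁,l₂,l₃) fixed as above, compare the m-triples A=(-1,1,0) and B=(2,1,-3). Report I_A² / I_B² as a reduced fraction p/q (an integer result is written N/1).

l's match ⇒ only the (l;m) 3-j factors differ between A and B.
A: triangle coeff Δ(5,2,3) = 1/2310; Σ_t [3,3]: t=3:−1/216 = -1/216; (3j)²=8/231 [(5 2 3; -1 1 0)], sign=+1
B: triangle coeff Δ(5,2,3) = 1/2310; Σ_t [3,3]: t=3:−1/4320 = -1/4320; (3j)²=1/330 [(5 2 3; 2 1 -3)], sign=-1
I_A²/I_B² = (8/231)/(1/330) = 80/7

80/7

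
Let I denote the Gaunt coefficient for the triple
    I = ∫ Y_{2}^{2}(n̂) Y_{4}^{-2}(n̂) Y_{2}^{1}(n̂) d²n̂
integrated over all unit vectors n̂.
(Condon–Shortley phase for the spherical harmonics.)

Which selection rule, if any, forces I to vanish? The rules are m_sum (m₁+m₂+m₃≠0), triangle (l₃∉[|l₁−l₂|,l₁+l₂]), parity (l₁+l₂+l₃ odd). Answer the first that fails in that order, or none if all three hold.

Σmᵢ = 1  ✗
l₃∈[|l₁−l₂|,l₁+l₂]=[2,6], have l₃=2
Σlᵢ = 8 ⇒ even

m_sum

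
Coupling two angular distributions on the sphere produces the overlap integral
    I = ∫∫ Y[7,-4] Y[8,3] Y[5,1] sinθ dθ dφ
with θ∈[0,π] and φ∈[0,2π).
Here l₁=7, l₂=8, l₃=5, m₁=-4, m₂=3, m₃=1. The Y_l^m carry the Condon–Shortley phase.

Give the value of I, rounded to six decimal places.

m-sum 0 ✓  L=20 even ✓  1≤5≤15 ✓
Π(2lᵢ+1) = 15×17×11 = 2805
triangle coeff Δ(7,8,5) = 1/814773960
Σ_t [3,7]: t=3:−1/87091200 t=4:+1/4976640 t=5:−1/2073600 t=6:+1/4976640 t=7:−1/87091200 = -1/9676800
(3j)²=360/46189 [(7 8 5; 0 0 0)], sign=+1
Σ_t [7,10]: t=7:−1/34836480 t=8:+1/17418240 t=9:−1/69672960 t=10:+1/2612736000 = 11/746496000
(3j)²=1331/251940 [(7 8 5; -4 3 1)], sign=+1
⇒ 4πI² = 119790/1037153
I = (+1)√(119790/1037153/(4π)) = 0.09587027

0.095870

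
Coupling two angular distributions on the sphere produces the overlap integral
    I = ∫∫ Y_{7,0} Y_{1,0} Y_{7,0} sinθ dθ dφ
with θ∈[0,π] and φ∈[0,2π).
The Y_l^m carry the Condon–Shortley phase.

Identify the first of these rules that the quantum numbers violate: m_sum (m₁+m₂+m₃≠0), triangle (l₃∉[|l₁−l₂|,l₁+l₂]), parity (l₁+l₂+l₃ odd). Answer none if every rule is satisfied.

parity

m₁+m₂+m₃ = 0 + 0 + 0 = 0  ✓
triangle: |7−1|=6 ≤ l₃=7 ≤ 7+1=8  ✓
parity: l₁+l₂+l₃ = 15 is odd  ✗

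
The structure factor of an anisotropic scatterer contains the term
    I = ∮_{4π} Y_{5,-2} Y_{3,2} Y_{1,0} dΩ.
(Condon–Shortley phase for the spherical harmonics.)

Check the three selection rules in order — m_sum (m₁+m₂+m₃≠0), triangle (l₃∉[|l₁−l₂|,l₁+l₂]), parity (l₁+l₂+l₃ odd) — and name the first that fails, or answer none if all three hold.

triangle

m₁+m₂+m₃ = -2 + 2 + 0 = 0  ✓
triangle: |5−3|=2 ≤ l₃=1 ≤ 5+3=8  ✗
parity: l₁+l₂+l₃ = 9 is odd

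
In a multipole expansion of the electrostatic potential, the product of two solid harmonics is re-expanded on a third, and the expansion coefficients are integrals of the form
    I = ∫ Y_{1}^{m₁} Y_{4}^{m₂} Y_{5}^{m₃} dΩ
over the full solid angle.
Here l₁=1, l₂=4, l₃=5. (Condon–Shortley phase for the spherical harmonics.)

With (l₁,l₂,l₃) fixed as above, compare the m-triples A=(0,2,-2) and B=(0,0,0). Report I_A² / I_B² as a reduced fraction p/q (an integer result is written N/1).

21/25

l's match ⇒ only the (l;m) 3-j factors differ between A and B.
A: triangle coeff Δ(1,4,5) = 1/495; Σ_t [0,0]: t=0:+1/1440 = 1/1440; (3j)²=7/165 [(1 4 5; 0 2 -2)], sign=-1
B: triangle coeff Δ(1,4,5) = 1/495; Σ_t [0,0]: t=0:+1/576 = 1/576; (3j)²=5/99 [(1 4 5; 0 0 0)], sign=-1
I_A²/I_B² = (7/165)/(5/99) = 21/25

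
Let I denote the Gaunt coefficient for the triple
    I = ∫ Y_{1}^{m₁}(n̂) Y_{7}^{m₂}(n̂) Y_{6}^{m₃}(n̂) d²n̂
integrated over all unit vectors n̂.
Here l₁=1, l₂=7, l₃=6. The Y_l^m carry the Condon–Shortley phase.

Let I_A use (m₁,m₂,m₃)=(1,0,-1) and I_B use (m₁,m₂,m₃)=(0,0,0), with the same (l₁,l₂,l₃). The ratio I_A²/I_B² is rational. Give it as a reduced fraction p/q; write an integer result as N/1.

3/7

l's match ⇒ only the (l;m) 3-j factors differ between A and B.
A: triangle coeff Δ(1,7,6) = 1/1365; Σ_t [0,0]: t=0:+1/1209600 = 1/1209600; (3j)²=1/65 [(1 7 6; 1 0 -1)], sign=-1
B: triangle coeff Δ(1,7,6) = 1/1365; Σ_t [1,1]: t=1:−1/518400 = -1/518400; (3j)²=7/195 [(1 7 6; 0 0 0)], sign=-1
I_A²/I_B² = (1/65)/(7/195) = 3/7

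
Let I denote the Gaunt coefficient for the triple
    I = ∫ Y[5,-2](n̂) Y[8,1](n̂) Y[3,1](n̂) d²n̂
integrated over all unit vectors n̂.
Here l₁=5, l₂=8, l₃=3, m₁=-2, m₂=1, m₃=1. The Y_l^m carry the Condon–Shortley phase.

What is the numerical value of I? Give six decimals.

Checks pass: Σm=0; 16 even; l₃=3∈[3,13].
(2·5+1)(2·8+1)(2·3+1) = 1309
Δ: 10! 0! 6! / 17! → 1/136136
sum: t=5:−1/518400 = -1/518400
3j²(5 8 3; 0 0 0) = Δ·Π!·Σ² = 56/2431  (sign +1)
sum: t=7:−1/1451520 = -1/1451520
3j²(5 8 3; -2 1 1) = Δ·Π!·Σ² = 45/4862  (sign -1)
combine: 4πI² = 1309·56/2431·45/4862 = 8820/31603
take √, sign -1: I = -0.14902708

-0.149027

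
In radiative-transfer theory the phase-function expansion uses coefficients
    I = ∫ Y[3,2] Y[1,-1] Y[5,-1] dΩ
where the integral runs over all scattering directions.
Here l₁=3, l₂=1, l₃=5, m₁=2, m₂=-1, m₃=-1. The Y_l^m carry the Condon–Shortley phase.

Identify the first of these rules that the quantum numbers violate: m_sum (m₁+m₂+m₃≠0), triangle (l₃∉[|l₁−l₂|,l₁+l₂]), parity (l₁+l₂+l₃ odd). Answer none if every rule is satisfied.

triangle

Σmᵢ = 0  ✓
l₃∈[|l₁−l₂|,l₁+l₂]=[2,4], have l₃=5  ✗
Σlᵢ = 9 ⇒ odd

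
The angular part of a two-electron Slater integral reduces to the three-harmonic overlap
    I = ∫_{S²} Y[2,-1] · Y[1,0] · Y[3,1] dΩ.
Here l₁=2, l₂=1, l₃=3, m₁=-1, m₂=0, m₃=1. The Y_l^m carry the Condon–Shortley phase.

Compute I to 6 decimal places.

Rules hold: Σm=0, L=6 even, 1≤3≤3.
N = 5·3·7 = 105
Δ = 0!·4!·2!/7! = 1/105
Racah Σ t=0..0: t=0:+1/4 = 1/4
⇒ 3j(2 1 3; 0 0 0)² = 3/35, sgn -1
Racah Σ t=0..0: t=0:+1/6 = 1/6
⇒ 3j(2 1 3; -1 0 1)² = 8/105, sgn +1
4πI² = N·(3j₀)²·(3jₘ)² = 24/35
I = -1·√(0.685714/4π) = -0.23359668

-0.233597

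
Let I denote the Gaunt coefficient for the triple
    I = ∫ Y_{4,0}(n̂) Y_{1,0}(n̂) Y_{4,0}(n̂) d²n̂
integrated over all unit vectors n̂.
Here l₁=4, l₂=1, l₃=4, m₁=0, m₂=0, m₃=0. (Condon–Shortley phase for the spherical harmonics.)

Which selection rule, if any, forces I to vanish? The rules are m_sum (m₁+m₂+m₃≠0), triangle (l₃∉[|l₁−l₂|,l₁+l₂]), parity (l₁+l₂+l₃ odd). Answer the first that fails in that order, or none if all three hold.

parity

Σmᵢ = 0  ✓
l₃∈[|l₁−l₂|,l₁+l₂]=[3,5], have l₃=4  ✓
Σlᵢ = 9 ⇒ odd  ✗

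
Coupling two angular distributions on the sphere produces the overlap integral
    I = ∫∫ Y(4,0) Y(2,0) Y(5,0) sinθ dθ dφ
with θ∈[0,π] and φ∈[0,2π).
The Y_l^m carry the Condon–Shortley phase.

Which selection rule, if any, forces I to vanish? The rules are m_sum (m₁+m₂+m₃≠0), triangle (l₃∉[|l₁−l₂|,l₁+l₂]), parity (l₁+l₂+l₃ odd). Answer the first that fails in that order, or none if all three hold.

azimuthal sum: 0 + 0 + 0 = 0  ✓
2 ≤ 5 ≤ 6 (triangle on l)  ✓
L = 4 + 2 + 5 = 11 (odd)  ✗

parity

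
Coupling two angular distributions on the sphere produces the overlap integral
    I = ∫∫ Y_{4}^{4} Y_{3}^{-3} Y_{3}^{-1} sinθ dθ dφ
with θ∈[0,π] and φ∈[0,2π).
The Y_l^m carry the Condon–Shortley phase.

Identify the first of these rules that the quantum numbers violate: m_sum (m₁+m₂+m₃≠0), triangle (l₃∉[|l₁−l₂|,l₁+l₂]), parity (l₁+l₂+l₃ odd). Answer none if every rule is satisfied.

Σmᵢ = 0  ✓
l₃∈[|l₁−l₂|,l₁+l₂]=[1,7], have l₃=3  ✓
Σlᵢ = 10 ⇒ even  ✓

none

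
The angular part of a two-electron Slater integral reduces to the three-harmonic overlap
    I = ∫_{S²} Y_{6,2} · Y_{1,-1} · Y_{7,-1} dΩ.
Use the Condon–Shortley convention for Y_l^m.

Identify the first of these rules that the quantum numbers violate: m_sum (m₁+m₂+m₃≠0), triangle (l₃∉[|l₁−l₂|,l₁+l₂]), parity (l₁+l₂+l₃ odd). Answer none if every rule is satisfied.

Σmᵢ = 0  ✓
l₃∈[|l₁−l₂|,l₁+l₂]=[5,7], have l₃=7  ✓
Σlᵢ = 14 ⇒ even  ✓

none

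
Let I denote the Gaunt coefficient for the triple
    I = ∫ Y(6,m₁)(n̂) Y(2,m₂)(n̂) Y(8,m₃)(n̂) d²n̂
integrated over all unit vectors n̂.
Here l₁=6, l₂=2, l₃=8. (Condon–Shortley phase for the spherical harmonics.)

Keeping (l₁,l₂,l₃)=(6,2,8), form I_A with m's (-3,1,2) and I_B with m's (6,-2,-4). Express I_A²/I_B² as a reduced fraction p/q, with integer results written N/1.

l's match ⇒ only the (l;m) 3-j factors differ between A and B.
A: triangle coeff Δ(6,2,8) = 1/30940; Σ_t [0,0]: t=0:+1/13063680 = 1/13063680; (3j)²=10/1547 [(6 2 8; -3 1 2)], sign=+1
B: triangle coeff Δ(6,2,8) = 1/30940; Σ_t [0,0]: t=0:+1/11496038400 = 1/11496038400; (3j)²=1/30940 [(6 2 8; 6 -2 -4)], sign=+1
I_A²/I_B² = (10/1547)/(1/30940) = 200/1

200/1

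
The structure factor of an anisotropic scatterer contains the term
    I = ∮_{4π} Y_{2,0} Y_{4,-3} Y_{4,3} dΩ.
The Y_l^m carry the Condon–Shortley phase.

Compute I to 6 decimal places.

Checks pass: Σm=0; 10 even; l₃=4∈[2,6].
(2·2+1)(2·4+1)(2·4+1) = 405
Δ: 2! 2! 6! / 11! → 1/13860
sum: t=0:+1/192 t=1:−1/36 t=2:+1/192 = -5/288
3j²(2 4 4; 0 0 0) = Δ·Π!·Σ² = 20/693  (sign -1)
sum: t=0:+1/480 t=1:−1/720 = 1/1440
3j²(2 4 4; 0 -3 3) = Δ·Π!·Σ² = 7/1980  (sign -1)
combine: 4πI² = 405·20/693·7/1980 = 5/121
take √, sign +1: I = 0.05734392

0.057344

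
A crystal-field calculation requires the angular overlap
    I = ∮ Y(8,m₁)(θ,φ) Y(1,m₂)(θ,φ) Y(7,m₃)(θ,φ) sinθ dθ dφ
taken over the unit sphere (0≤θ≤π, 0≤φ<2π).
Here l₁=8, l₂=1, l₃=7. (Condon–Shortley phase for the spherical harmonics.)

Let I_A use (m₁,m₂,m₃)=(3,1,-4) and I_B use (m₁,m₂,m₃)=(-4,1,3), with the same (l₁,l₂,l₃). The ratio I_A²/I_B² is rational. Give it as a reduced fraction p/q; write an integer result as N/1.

Same 8,1,7: normalisation and zero-m 3j drop out of the ratio.
A: Δ: 2! 14! 0! / 17! → 1/2040; sum: t=2:+1/479001600 = 1/479001600; 3j²(8 1 7; 3 1 -4) = Δ·Π!·Σ² = 1/204  (sign -1)
B: Δ: 2! 14! 0! / 17! → 1/2040; sum: t=2:+1/174182400 = 1/174182400; 3j²(8 1 7; -4 1 3) = Δ·Π!·Σ² = 11/340  (sign +1)
I_A²/I_B² = (1/204)/(11/340) = 5/33

5/33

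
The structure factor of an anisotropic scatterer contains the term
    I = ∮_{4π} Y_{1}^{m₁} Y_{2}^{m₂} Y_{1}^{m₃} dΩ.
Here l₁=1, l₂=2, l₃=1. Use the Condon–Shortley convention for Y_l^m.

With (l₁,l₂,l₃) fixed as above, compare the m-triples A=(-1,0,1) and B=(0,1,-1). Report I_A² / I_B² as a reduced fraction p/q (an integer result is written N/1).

l's match ⇒ only the (l;m) 3-j factors differ between A and B.
A: triangle coeff Δ(1,2,1) = 1/30; Σ_t [2,2]: t=2:+1/4 = 1/4; (3j)²=1/30 [(1 2 1; -1 0 1)], sign=+1
B: triangle coeff Δ(1,2,1) = 1/30; Σ_t [1,1]: t=1:−1/2 = -1/2; (3j)²=1/10 [(1 2 1; 0 1 -1)], sign=-1
I_A²/I_B² = (1/30)/(1/10) = 1/3

1/3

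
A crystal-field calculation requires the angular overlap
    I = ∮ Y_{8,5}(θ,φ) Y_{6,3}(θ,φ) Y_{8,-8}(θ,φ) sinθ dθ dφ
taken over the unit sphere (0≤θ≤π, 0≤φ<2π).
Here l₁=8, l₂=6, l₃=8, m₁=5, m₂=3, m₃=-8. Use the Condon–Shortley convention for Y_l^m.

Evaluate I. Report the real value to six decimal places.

Checks pass: Σm=0; 22 even; l₃=8∈[2,14].
(2·8+1)(2·6+1)(2·8+1) = 3757
Δ: 6! 10! 6! / 23! → 1/13742520792
sum: t=0:+1/41803776000 t=1:−1/435456000 t=2:+1/39813120 t=3:−1/18662400 t=4:+1/39813120 t=5:−1/435456000 t=6:+1/41803776000 = -11/1393459200
3j²(8 6 8; 0 0 0) = Δ·Π!·Σ² = 600/96577  (sign -1)
sum: t=3:−1/94058496000 = -1/94058496000
3j²(8 6 8; 5 3 -8) = Δ·Π!·Σ² = 104/7429  (sign -1)
combine: 4πI² = 3757·600/96577·104/7429 = 62400/190969
take √, sign +1: I = 0.16125230

0.161252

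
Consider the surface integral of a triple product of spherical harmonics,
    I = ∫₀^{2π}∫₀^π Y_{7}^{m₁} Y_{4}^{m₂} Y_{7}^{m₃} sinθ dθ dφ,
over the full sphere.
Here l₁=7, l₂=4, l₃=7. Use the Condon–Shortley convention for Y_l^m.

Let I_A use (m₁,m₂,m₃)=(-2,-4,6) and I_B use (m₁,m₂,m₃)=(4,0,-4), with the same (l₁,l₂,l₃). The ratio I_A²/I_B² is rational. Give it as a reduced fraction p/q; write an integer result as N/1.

11375/22528

Same 7,4,7: normalisation and zero-m 3j drop out of the ratio.
A: Δ: 4! 10! 4! / 19! → 1/58198140; sum: t=0:+1/209018880 = 1/209018880; 3j²(7 4 7; -2 -4 6) = Δ·Π!·Σ² = 25/5814  (sign -1)
B: Δ: 4! 10! 4! / 19! → 1/58198140; sum: t=0:+1/17418240 t=1:−1/2903040 t=2:+1/5806080 t=3:−1/130636800 = -1/8164800; 3j²(7 4 7; 4 0 -4) = Δ·Π!·Σ² = 11264/1322685  (sign +1)
I_A²/I_B² = (25/5814)/(11264/1322685) = 11375/22528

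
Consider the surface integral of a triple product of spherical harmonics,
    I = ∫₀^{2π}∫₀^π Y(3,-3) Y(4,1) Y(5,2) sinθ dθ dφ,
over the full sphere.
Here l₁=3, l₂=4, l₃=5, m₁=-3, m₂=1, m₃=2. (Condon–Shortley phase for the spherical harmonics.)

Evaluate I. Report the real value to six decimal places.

m-sum 0 ✓  L=12 even ✓  1≤5≤7 ✓
Π(2lᵢ+1) = 7×9×11 = 693
triangle coeff Δ(3,4,5) = 1/180180
Σ_t [0,2]: t=0:+1/576 t=1:−1/144 t=2:+1/576 = -1/288
(3j)²=20/1001 [(3 4 5; 0 0 0)], sign=+1
Σ_t [2,2]: t=2:+1/1728 = 1/1728
(3j)²=25/858 [(3 4 5; -3 1 2)], sign=-1
⇒ 4πI² = 750/1859
I = (-1)√(750/1859/(4π)) = -0.17917854

-0.179179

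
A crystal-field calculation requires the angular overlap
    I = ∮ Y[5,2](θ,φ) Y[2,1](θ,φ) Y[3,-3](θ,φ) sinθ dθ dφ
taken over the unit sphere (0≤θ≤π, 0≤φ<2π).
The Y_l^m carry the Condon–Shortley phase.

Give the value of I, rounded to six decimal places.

Rules hold: Σm=0, L=10 even, 3≤3≤7.
N = 11·5·7 = 385
Δ = 4!·6!·0!/11! = 1/2310
Racah Σ t=2..2: t=2:+1/144 = 1/144
⇒ 3j(5 2 3; 0 0 0)² = 10/231, sgn -1
Racah Σ t=3..3: t=3:−1/4320 = -1/4320
⇒ 3j(5 2 3; 2 1 -3)² = 1/330, sgn -1
4πI² = N·(3j₀)²·(3jₘ)² = 5/99
I = +1·√(0.0505051/4π) = 0.06339609

0.063396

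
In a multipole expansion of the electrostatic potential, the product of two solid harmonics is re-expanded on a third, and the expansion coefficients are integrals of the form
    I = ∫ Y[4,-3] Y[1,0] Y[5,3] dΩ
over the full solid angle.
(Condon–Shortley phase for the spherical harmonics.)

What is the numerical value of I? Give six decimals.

Checks pass: Σm=0; 10 even; l₃=5∈[3,5].
(2·4+1)(2·1+1)(2·5+1) = 297
Δ: 0! 8! 2! / 11! → 1/495
sum: t=0:+1/576 = 1/576
3j²(4 1 5; 0 0 0) = Δ·Π!·Σ² = 5/99  (sign -1)
sum: t=0:+1/5040 = 1/5040
3j²(4 1 5; -3 0 3) = Δ·Π!·Σ² = 16/495  (sign +1)
combine: 4πI² = 297·5/99·16/495 = 16/33
take √, sign -1: I = -0.19642560

-0.196426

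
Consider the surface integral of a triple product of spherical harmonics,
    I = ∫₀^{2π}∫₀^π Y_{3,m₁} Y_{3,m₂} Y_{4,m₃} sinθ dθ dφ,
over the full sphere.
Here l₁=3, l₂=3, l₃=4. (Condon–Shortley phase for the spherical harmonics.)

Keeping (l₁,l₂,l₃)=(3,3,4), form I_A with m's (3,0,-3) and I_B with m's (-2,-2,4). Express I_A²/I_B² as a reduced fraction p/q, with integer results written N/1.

Same 3,3,4: normalisation and zero-m 3j drop out of the ratio.
A: Δ: 2! 4! 4! / 11! → 1/34650; sum: t=0:+1/288 = 1/288; 3j²(3 3 4; 3 0 -3) = Δ·Π!·Σ² = 1/22  (sign -1)
B: Δ: 2! 4! 4! / 11! → 1/34650; sum: t=1:−1/576 = -1/576; 3j²(3 3 4; -2 -2 4) = Δ·Π!·Σ² = 5/99  (sign -1)
I_A²/I_B² = (1/22)/(5/99) = 9/10

9/10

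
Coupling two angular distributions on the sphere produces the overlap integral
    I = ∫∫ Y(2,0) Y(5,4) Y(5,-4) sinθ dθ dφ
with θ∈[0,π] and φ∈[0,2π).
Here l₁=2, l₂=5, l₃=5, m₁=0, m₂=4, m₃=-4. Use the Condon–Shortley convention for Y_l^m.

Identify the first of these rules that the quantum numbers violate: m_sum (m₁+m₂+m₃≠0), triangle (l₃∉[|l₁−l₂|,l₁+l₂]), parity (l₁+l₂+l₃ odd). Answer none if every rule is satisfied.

m₁+m₂+m₃ = 0 + 4 − 4 = 0  ✓
triangle: |2−5|=3 ≤ l₃=5 ≤ 2+5=7  ✓
parity: l₁+l₂+l₃ = 12 is even  ✓

none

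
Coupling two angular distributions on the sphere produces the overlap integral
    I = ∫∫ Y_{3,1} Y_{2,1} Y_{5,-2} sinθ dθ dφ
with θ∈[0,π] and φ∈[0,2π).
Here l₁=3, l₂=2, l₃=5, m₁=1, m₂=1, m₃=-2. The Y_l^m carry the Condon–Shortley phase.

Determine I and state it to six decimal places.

0.245532

m-sum 0 ✓  L=10 even ✓  1≤5≤5 ✓
Π(2lᵢ+1) = 7×5×11 = 385
triangle coeff Δ(3,2,5) = 1/2310
Σ_t [0,0]: t=0:+1/144 = 1/144
(3j)²=10/231 [(3 2 5; 0 0 0)], sign=-1
Σ_t [0,0]: t=0:+1/288 = 1/288
(3j)²=1/22 [(3 2 5; 1 1 -2)], sign=-1
⇒ 4πI² = 25/33
I = (+1)√(25/33/(4π)) = 0.24553200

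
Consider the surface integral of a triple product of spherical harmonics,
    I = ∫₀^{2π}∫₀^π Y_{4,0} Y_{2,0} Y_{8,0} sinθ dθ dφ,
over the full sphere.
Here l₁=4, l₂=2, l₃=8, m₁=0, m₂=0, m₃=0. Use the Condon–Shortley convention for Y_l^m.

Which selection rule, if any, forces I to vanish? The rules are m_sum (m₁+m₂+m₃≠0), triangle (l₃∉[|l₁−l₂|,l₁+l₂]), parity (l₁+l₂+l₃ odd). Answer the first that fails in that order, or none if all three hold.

Σmᵢ = 0  ✓
l₃∈[|l₁−l₂|,l₁+l₂]=[2,6], have l₃=8  ✗
Σlᵢ = 14 ⇒ even

triangle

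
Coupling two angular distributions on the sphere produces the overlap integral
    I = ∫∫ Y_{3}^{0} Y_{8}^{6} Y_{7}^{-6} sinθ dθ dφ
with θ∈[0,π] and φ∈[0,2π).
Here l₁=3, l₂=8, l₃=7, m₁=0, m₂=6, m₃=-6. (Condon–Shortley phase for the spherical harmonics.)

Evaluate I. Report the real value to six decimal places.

-0.175725

m-sum 0 ✓  L=18 even ✓  5≤7≤11 ✓
Π(2lᵢ+1) = 7×17×15 = 1785
triangle coeff Δ(3,8,7) = 1/5290740
Σ_t [1,3]: t=1:−1/7257600 t=2:+1/2073600 t=3:−1/7257600 = 1/4838400
(3j)²=252/20995 [(3 8 7; 0 0 0)], sign=-1
Σ_t [2,3]: t=2:+1/1916006400 t=3:−1/479001600 = -1/638668800
(3j)²=117/6460 [(3 8 7; 0 6 -6)], sign=+1
⇒ 4πI² = 11907/30685
I = (-1)√(11907/30685/(4π)) = -0.17572485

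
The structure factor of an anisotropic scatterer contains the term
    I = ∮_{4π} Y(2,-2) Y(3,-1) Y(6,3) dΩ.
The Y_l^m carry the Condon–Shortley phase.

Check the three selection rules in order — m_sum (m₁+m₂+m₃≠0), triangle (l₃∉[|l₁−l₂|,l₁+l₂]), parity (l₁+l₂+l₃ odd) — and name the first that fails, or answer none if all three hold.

triangle

m₁+m₂+m₃ = -2 − 1 + 3 = 0  ✓
triangle: |2−3|=1 ≤ l₃=6 ≤ 2+3=5  ✗
parity: l₁+l₂+l₃ = 11 is odd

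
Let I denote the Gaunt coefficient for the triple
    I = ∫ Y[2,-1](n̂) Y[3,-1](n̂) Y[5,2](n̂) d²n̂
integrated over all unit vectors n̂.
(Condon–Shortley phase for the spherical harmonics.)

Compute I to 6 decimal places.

0.245532

Checks pass: Σm=0; 10 even; l₃=5∈[1,5].
(2·2+1)(2·3+1)(2·5+1) = 385
Δ: 0! 4! 6! / 11! → 1/2310
sum: t=0:+1/144 = 1/144
3j²(2 3 5; 0 0 0) = Δ·Π!·Σ² = 10/231  (sign -1)
sum: t=0:+1/288 = 1/288
3j²(2 3 5; -1 -1 2) = Δ·Π!·Σ² = 1/22  (sign -1)
combine: 4πI² = 385·10/231·1/22 = 25/33
take √, sign +1: I = 0.24553200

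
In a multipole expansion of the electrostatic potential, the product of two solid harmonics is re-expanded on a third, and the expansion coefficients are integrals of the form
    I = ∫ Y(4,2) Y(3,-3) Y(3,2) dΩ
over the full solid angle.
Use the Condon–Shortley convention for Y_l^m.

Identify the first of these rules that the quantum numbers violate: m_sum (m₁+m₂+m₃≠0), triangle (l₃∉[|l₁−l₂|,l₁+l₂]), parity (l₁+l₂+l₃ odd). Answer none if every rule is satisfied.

Σmᵢ = 1  ✗
l₃∈[|l₁−l₂|,l₁+l₂]=[1,7], have l₃=3
Σlᵢ = 10 ⇒ even

m_sum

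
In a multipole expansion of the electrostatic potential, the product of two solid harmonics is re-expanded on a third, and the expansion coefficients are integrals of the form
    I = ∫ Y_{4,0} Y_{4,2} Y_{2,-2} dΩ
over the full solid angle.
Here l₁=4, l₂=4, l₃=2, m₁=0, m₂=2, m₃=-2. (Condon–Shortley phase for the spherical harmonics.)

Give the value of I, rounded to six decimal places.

Rules hold: Σm=0, L=10 even, 0≤2≤8.
N = 9·9·5 = 405
Δ = 6!·2!·2!/11! = 1/13860
Racah Σ t=2..4: t=2:+1/192 t=3:−1/36 t=4:+1/192 = -5/288
⇒ 3j(4 4 2; 0 0 0)² = 20/693, sgn -1
Racah Σ t=4..4: t=4:+1/192 = 1/192
⇒ 3j(4 4 2; 0 2 -2)² = 3/77, sgn +1
4πI² = N·(3j₀)²·(3jₘ)² = 2700/5929
I = -1·√(0.455389/4π) = -0.19036462

-0.190365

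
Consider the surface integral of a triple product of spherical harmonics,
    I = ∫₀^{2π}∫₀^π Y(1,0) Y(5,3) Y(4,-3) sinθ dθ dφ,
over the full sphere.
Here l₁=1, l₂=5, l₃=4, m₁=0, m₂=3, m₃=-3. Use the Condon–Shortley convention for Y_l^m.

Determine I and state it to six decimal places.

Rules hold: Σm=0, L=10 even, 4≤4≤6.
N = 3·11·9 = 297
Δ = 2!·0!·8!/11! = 1/495
Racah Σ t=1..1: t=1:−1/576 = -1/576
⇒ 3j(1 5 4; 0 0 0)² = 5/99, sgn -1
Racah Σ t=1..1: t=1:−1/5040 = -1/5040
⇒ 3j(1 5 4; 0 3 -3)² = 16/495, sgn +1
4πI² = N·(3j₀)²·(3jₘ)² = 16/33
I = -1·√(0.484848/4π) = -0.19642560

-0.196426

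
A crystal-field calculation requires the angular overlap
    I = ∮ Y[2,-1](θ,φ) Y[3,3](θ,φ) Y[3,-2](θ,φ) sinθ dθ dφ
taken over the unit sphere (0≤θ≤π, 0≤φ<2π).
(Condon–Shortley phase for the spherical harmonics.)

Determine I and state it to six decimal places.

m-sum 0 ✓  L=8 even ✓  1≤3≤5 ✓
Π(2lᵢ+1) = 5×7×7 = 245
triangle coeff Δ(2,3,3) = 1/3780
Σ_t [0,2]: t=0:+1/24 t=1:−1/4 t=2:+1/24 = -1/6
(3j)²=4/105 [(2 3 3; 0 0 0)], sign=+1
Σ_t [2,2]: t=2:+1/48 = 1/48
(3j)²=5/84 [(2 3 3; -1 3 -2)], sign=-1
⇒ 4πI² = 5/9
I = (-1)√(5/9/(4π)) = -0.21026104

-0.210261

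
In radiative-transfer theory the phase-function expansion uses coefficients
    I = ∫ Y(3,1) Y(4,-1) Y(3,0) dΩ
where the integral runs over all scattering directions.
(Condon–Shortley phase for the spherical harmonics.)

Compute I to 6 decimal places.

-0.099323

Rules hold: Σm=0, L=10 even, 1≤3≤7.
N = 7·9·7 = 441
Δ = 4!·2!·4!/11! = 1/34650
Racah Σ t=1..3: t=1:−1/72 t=2:+1/16 t=3:−1/72 = 5/144
⇒ 3j(3 4 3; 0 0 0)² = 2/77, sgn -1
Racah Σ t=0..2: t=0:+1/288 t=1:−1/24 t=2:+1/48 = -5/288
⇒ 3j(3 4 3; 1 -1 0)² = 5/462, sgn +1
4πI² = N·(3j₀)²·(3jₘ)² = 15/121
I = -1·√(0.123967/4π) = -0.09932258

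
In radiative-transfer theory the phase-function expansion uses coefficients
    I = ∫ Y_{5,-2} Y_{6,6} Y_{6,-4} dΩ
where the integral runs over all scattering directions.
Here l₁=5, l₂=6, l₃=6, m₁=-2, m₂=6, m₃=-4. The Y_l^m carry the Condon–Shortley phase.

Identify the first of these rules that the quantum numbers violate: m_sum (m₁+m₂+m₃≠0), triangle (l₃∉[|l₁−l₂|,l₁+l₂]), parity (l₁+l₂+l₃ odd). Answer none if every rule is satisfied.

parity

m₁+m₂+m₃ = -2 + 6 − 4 = 0  ✓
triangle: |5−6|=1 ≤ l₃=6 ≤ 5+6=11  ✓
parity: l₁+l₂+l₃ = 17 is odd  ✗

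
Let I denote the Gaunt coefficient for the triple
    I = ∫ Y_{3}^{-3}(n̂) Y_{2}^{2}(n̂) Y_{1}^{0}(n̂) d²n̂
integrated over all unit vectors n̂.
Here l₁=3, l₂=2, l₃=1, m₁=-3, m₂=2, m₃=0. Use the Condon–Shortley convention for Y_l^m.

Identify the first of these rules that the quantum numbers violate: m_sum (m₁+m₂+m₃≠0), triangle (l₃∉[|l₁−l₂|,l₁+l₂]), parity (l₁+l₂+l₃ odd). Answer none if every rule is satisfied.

Σmᵢ = -1  ✗
l₃∈[|l₁−l₂|,l₁+l₂]=[1,5], have l₃=1
Σlᵢ = 6 ⇒ even

m_sum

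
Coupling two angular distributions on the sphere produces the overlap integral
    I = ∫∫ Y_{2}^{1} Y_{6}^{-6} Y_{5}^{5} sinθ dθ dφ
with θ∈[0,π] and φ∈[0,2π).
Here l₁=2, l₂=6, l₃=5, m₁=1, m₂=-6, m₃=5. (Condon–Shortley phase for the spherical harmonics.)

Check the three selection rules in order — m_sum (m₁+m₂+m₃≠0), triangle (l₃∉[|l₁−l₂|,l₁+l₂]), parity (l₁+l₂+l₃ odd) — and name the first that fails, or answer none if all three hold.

parity

Σmᵢ = 0  ✓
l₃∈[|l₁−l₂|,l₁+l₂]=[4,8], have l₃=5  ✓
Σlᵢ = 13 ⇒ odd  ✗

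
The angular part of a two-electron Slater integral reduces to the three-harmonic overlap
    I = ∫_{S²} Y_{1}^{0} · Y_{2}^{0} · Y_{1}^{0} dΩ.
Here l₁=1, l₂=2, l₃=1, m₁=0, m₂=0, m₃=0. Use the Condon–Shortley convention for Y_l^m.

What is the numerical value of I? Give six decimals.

Checks pass: Σm=0; 4 even; l₃=1∈[1,3].
(2·1+1)(2·2+1)(2·1+1) = 45
Δ: 2! 0! 2! / 5! → 1/30
sum: t=1:−1/1 = -1/1
3j²(1 2 1; 0 0 0) = Δ·Π!·Σ² = 2/15  (sign +1)
(m-triple is (0,0,0) — same symbol as above.)
combine: 4πI² = 45·2/15·2/15 = 4/5
take √, sign +1: I = 0.25231325

0.252313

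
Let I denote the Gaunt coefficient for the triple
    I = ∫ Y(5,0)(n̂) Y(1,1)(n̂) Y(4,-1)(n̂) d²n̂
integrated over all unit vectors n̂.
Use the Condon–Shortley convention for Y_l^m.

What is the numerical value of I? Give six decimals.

m-sum 0 ✓  L=10 even ✓  4≤4≤6 ✓
Π(2lᵢ+1) = 11×3×9 = 297
triangle coeff Δ(5,1,4) = 1/495
Σ_t [1,1]: t=1:−1/576 = -1/576
(3j)²=5/99 [(5 1 4; 0 0 0)], sign=-1
Σ_t [2,2]: t=2:+1/1440 = 1/1440
(3j)²=2/99 [(5 1 4; 0 1 -1)], sign=-1
⇒ 4πI² = 10/33
I = (+1)√(10/33/(4π)) = 0.15528807

0.155288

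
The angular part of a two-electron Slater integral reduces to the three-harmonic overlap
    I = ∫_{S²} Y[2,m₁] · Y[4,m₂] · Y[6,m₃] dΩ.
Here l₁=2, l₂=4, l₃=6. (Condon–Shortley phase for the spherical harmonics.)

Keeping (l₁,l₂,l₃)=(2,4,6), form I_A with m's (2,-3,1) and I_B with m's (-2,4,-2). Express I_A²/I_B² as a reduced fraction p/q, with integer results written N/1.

5/1

l's match ⇒ only the (l;m) 3-j factors differ between A and B.
A: triangle coeff Δ(2,4,6) = 1/6435; Σ_t [0,0]: t=0:+1/120960 = 1/120960; (3j)²=1/1287 [(2 4 6; 2 -3 1)], sign=-1
B: triangle coeff Δ(2,4,6) = 1/6435; Σ_t [0,0]: t=0:+1/967680 = 1/967680; (3j)²=1/6435 [(2 4 6; -2 4 -2)], sign=+1
I_A²/I_B² = (1/1287)/(1/6435) = 5/1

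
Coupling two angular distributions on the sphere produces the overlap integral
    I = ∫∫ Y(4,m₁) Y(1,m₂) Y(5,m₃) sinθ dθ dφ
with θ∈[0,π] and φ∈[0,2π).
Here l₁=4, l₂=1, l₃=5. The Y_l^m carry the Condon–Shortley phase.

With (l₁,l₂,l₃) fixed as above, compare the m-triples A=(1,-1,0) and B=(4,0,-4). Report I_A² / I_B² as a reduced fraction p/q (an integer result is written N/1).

10/9

Same 4,1,5: normalisation and zero-m 3j drop out of the ratio.
A: Δ: 0! 8! 2! / 11! → 1/495; sum: t=0:+1/1440 = 1/1440; 3j²(4 1 5; 1 -1 0) = Δ·Π!·Σ² = 2/99  (sign -1)
B: Δ: 0! 8! 2! / 11! → 1/495; sum: t=0:+1/40320 = 1/40320; 3j²(4 1 5; 4 0 -4) = Δ·Π!·Σ² = 1/55  (sign -1)
I_A²/I_B² = (2/99)/(1/55) = 10/9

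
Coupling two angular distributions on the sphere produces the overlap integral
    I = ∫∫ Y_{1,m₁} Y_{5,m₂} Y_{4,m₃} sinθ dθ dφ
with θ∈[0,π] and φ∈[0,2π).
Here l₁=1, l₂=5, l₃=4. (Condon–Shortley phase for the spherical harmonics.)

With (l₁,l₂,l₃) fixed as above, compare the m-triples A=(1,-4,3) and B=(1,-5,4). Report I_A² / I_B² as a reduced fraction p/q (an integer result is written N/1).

4/5

Shared (l₁,l₂,l₃)=(1,5,4): N and (l;000)² cancel in I_A²/I_B².
A: Δ = 2!·0!·8!/11! = 1/495; Racah Σ t=0..0: t=0:+1/10080 = 1/10080; ⇒ 3j(1 5 4; 1 -4 3)² = 4/55, sgn -1
B: Δ = 2!·0!·8!/11! = 1/495; Racah Σ t=0..0: t=0:+1/80640 = 1/80640; ⇒ 3j(1 5 4; 1 -5 4)² = 1/11, sgn +1
I_A²/I_B² = (4/55)/(1/11) = 4/5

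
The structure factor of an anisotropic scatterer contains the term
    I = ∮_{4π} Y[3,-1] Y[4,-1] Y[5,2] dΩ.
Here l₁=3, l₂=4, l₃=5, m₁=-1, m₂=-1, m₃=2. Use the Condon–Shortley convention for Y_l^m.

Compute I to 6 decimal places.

m-sum 0 ✓  L=12 even ✓  1≤5≤7 ✓
Π(2lᵢ+1) = 7×9×11 = 693
triangle coeff Δ(3,4,5) = 1/180180
Σ_t [0,2]: t=0:+1/576 t=1:−1/144 t=2:+1/576 = -1/288
(3j)²=20/1001 [(3 4 5; 0 0 0)], sign=+1
Σ_t [0,2]: t=0:+1/1728 t=1:−1/288 t=2:+1/960 = -1/540
(3j)²=128/6435 [(3 4 5; -1 -1 2)], sign=+1
⇒ 4πI² = 512/1859
I = (+1)√(512/1859/(4π)) = 0.14804384

0.148044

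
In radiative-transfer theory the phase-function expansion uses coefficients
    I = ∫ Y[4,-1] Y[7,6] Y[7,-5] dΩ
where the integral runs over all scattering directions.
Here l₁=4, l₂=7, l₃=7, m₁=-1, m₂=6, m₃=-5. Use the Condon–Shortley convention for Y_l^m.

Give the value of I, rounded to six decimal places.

Rules hold: Σm=0, L=18 even, 3≤7≤11.
N = 9·15·15 = 2025
Δ = 4!·4!·10!/19! = 1/58198140
Racah Σ t=0..4: t=0:+1/17418240 t=1:−1/622080 t=2:+1/230400 t=3:−1/622080 t=4:+1/17418240 = 1/806400
⇒ 3j(4 7 7; 0 0 0)² = 2268/230945, sgn -1
Racah Σ t=3..4: t=3:−1/87091200 t=4:+1/52254720 = 1/130636800
⇒ 3j(4 7 7; -1 6 -5)² = 88/20349, sgn +1
4πI² = N·(3j₀)²·(3jₘ)² = 116640/1356277
I = -1·√(0.0860001/4π) = -0.08272650

-0.082726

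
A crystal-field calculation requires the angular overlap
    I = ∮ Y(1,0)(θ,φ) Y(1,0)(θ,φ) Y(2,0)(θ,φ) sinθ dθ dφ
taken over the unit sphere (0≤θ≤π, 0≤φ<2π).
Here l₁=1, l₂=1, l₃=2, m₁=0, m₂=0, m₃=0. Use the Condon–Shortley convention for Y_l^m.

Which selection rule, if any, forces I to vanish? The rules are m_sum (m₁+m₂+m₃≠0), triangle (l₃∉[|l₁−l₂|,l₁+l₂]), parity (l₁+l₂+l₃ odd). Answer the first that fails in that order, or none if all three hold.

none

Σmᵢ = 0  ✓
l₃∈[|l₁−l₂|,l₁+l₂]=[0,2], have l₃=2  ✓
Σlᵢ = 4 ⇒ even  ✓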